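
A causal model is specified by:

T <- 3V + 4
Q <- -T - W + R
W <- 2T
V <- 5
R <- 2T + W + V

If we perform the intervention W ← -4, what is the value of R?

39

The intervention breaks the incoming arrows to W: W <- 2T no longer applies, and W = -4.
T = 3V + 4  [with V=5]  = 19
R = 2T + W + V  [with T=19, W=-4, V=5]  = 39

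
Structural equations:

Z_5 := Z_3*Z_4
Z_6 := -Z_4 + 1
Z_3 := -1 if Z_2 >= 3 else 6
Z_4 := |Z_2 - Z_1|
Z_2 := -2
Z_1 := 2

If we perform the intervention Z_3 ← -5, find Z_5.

do(Z_3=-5) replaces the equation Z_3 := -1 if Z_2 >= 3 else 6 with the constant Z_3 = -5.
Z_4 = |Z_2 - Z_1|  [with Z_2=-2, Z_1=2]  = 4
Z_5 = Z_3*Z_4  [with Z_3=-5, Z_4=4]  = -20

-20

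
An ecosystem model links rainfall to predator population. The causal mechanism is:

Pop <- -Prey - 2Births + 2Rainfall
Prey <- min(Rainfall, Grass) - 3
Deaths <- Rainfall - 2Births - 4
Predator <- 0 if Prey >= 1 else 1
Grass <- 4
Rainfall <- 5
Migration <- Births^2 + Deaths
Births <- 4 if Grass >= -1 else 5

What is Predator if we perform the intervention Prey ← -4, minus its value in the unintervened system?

1

The intervention breaks the incoming arrows to Prey: Prey <- min(Rainfall, Grass) - 3 no longer applies, and Prey = -4.
Predator = 0 if Prey >= 1 else 1  [with Prey=-4]  = 1
Without intervention: Prey = min(Rainfall, Grass) - 3  [with Rainfall=5, Grass=4]  = 1; Predator = 0 if Prey >= 1 else 1  [with Prey=1]  = 0.
Change = 1 − 0 = 1.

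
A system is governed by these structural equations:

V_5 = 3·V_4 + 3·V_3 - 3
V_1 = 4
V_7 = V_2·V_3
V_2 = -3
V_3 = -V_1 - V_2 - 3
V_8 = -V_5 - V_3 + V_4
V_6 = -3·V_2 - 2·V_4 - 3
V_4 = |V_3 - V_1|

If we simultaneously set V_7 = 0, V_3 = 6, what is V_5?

21

Under do(V_7 = 0, V_3 = 6), each intervened variable's structural equation is replaced by its fixed value.
V_4 = |V_3 - V_1|  [with V_3=6, V_1=4]  = 2
V_5 = 3·V_4 + 3·V_3 - 3  [with V_4=2, V_3=6]  = 21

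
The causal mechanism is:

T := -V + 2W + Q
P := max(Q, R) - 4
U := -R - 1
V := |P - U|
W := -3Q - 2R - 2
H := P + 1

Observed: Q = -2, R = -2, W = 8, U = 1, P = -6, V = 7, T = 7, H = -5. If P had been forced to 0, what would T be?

13

Under do(P=0), the mechanism P := max(Q, R) - 4 is discarded; P is fixed at 0.
W = -3Q - 2R - 2  [with Q=-2, R=-2]  = 8
U = -R - 1  [with R=-2]  = 1
V = |P - U|  [with P=0, U=1]  = 1
T = -V + 2W + Q  [with V=1, W=8, Q=-2]  = 13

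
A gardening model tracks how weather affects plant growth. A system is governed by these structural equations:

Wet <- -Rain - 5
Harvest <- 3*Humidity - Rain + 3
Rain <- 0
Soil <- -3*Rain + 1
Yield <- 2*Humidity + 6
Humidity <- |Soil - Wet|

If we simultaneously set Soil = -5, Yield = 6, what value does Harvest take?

3

Setting Soil = -5, Yield = 6 by intervention discards those variables' equations.
Wet = -Rain - 5  [with Rain=0]  = -5
Humidity = |Soil - Wet|  [with Soil=-5, Wet=-5]  = 0
Harvest = 3*Humidity - Rain + 3  [with Humidity=0, Rain=0]  = 3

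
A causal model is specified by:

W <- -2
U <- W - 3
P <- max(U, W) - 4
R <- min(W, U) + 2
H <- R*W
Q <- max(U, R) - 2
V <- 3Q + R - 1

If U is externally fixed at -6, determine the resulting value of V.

-23

Under do(U=-6), the mechanism U <- W - 3 is discarded; U is fixed at -6.
R = min(W, U) + 2  [with W=-2, U=-6]  = -4
Q = max(U, R) - 2  [with U=-6, R=-4]  = -6
V = 3Q + R - 1  [with Q=-6, R=-4]  = -23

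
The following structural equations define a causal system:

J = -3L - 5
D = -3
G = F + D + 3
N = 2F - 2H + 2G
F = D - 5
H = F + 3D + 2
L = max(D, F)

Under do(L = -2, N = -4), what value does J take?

Setting L = -2, N = -4 by intervention discards those variables' equations.
J = -3L - 5  [with L=-2]  = 1

1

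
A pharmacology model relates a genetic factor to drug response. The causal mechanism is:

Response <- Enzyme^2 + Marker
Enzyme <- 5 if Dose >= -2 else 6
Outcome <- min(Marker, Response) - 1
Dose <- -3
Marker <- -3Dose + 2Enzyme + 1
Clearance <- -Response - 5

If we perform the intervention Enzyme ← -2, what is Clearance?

-15

do(Enzyme=-2) replaces the equation Enzyme <- 5 if Dose >= -2 else 6 with the constant Enzyme = -2.
Marker = -3Dose + 2Enzyme + 1  [with Dose=-3, Enzyme=-2]  = 6
Response = Enzyme^2 + Marker  [with Enzyme=-2, Marker=6]  = 10
Clearance = -Response - 5  [with Response=10]  = -15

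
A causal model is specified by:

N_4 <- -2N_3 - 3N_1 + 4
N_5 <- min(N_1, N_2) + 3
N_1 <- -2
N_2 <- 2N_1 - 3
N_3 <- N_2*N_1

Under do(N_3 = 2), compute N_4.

The intervention breaks the incoming arrows to N_3: N_3 <- N_2*N_1 no longer applies, and N_3 = 2.
N_4 = -2N_3 - 3N_1 + 4  [with N_3=2, N_1=-2]  = 6

6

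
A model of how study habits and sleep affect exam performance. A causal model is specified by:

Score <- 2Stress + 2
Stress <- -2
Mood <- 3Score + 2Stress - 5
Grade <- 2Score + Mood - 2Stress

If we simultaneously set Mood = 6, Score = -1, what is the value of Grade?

The joint intervention fixes Mood = 6, Score = -1, removing each variable's own equation.
Grade = 2Score + Mood - 2Stress  [with Score=-1, Mood=6, Stress=-2]  = 8

8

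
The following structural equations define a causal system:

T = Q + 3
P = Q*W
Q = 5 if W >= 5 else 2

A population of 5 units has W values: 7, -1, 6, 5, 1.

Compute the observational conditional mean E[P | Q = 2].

0

Observing Q=2 restricts to units where Q's equation naturally yields 2: W ∈ {-1, 1}. In that subpopulation P = -2, 2, mean 0.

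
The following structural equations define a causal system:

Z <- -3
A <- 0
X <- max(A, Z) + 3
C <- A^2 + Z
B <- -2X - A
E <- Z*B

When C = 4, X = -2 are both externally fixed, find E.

The joint intervention fixes C = 4, X = -2, removing each variable's own equation.
B = -2X - A  [with X=-2, A=0]  = 4
E = Z*B  [with Z=-3, B=4]  = -12

-12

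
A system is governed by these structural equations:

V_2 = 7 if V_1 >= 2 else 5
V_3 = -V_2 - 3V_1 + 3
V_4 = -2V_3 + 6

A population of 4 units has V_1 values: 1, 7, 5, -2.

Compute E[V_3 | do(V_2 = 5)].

do(V_2=5) breaks V_2's dependence on V_1. With V_2=5 fixed, V_3 across the units is -5, -23, -17, 4, mean -10.25.

-10.25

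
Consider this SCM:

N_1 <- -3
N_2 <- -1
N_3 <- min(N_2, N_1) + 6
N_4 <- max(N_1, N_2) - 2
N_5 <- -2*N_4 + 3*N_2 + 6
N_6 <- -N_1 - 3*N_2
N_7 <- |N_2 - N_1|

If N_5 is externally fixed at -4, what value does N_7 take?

Under do(N_5=-4), the mechanism N_5 <- -2*N_4 + 3*N_2 + 6 is discarded; N_5 is fixed at -4.
Since N_7 is not a descendant of the intervened variable, it is unaffected.
N_7 = |N_2 - N_1|  [with N_2=-1, N_1=-3]  = 2

2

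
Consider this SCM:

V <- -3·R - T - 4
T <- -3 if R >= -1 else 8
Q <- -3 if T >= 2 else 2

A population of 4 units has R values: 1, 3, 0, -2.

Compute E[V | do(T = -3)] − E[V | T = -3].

do(T=-3) breaks T's dependence on R. With T=-3 fixed, V across the units is -4, -10, -1, 5, mean -2.5.
Observing T=-3 restricts to units where T's equation naturally yields -3: R ∈ {1, 3, 0}. In that subpopulation V = -4, -10, -1, mean -5.
Difference = -2.5 − (-5) = 2.5.

2.5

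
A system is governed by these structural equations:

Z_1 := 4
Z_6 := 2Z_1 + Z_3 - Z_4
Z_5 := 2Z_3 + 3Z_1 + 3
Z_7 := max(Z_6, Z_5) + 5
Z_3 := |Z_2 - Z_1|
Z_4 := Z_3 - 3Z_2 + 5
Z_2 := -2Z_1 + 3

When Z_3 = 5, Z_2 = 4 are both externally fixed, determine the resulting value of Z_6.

15

Setting Z_3 = 5, Z_2 = 4 by intervention discards those variables' equations.
Z_4 = Z_3 - 3Z_2 + 5  [with Z_3=5, Z_2=4]  = -2
Z_6 = 2Z_1 + Z_3 - Z_4  [with Z_1=4, Z_3=5, Z_4=-2]  = 15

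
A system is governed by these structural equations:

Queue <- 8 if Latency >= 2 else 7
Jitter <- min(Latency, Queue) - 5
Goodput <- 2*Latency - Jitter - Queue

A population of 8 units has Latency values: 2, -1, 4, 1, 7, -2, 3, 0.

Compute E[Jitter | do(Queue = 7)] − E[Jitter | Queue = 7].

The intervention sets Queue=7 in all 8 units regardless of Latency. Recomputing Jitter per unit gives -3, -6, -1, -4, 2, -7, -2, -5; average -3.25.
Conditioning on Queue=7 selects the 4 unit(s) with Latency ∈ {-1, 1, -2, 0}. Their Jitter values: -6, -4, -7, -5. Mean = -5.5.
Difference = -3.25 − (-5.5) = 2.25.

2.25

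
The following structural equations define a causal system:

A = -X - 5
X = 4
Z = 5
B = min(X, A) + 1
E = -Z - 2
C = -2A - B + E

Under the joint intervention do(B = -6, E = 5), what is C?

29

The joint intervention fixes B = -6, E = 5, removing each variable's own equation.
A = -X - 5  [with X=4]  = -9
C = -2A - B + E  [with A=-9, B=-6, E=5]  = 29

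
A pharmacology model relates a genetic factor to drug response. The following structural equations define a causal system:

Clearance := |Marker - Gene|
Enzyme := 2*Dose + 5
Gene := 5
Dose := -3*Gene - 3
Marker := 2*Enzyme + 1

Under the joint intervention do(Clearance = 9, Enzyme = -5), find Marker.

-9

Under do(Clearance = 9, Enzyme = -5), each intervened variable's structural equation is replaced by its fixed value.
Marker = 2*Enzyme + 1  [with Enzyme=-5]  = -9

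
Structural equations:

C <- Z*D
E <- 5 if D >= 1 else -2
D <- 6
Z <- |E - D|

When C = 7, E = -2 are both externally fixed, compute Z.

Setting C = 7, E = -2 by intervention discards those variables' equations.
Z = |E - D|  [with E=-2, D=6]  = 8

8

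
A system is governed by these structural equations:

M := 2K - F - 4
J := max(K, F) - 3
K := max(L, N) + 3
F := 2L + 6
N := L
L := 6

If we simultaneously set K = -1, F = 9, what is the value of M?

Setting K = -1, F = 9 by intervention discards those variables' equations.
M = 2K - F - 4  [with K=-1, F=9]  = -15

-15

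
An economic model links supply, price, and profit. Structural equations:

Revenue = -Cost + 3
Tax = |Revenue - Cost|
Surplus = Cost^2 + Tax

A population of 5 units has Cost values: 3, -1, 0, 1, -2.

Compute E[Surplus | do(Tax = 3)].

6

do(Tax=3) breaks Tax's dependence on Cost. With Tax=3 fixed, Surplus across the units is 12, 4, 3, 4, 7, mean 6.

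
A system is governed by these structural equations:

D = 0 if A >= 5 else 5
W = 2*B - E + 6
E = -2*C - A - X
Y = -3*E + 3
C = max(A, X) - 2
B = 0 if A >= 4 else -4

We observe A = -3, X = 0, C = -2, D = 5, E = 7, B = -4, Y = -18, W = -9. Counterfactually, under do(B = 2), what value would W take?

3

Intervening sets B = 2 and removes its equation (B = 0 if A >= 4 else -4).
C = max(A, X) - 2  [with A=-3, X=0]  = -2
E = -2*C - A - X  [with C=-2, A=-3, X=0]  = 7
W = 2*B - E + 6  [with B=2, E=7]  = 3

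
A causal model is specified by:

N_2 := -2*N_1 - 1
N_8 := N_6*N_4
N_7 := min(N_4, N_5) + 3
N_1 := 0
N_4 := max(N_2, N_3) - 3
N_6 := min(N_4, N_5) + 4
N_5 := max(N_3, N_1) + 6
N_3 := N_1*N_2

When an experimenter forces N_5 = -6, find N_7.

Under do(N_5=-6), the mechanism N_5 := max(N_3, N_1) + 6 is discarded; N_5 is fixed at -6.
N_2 = -2*N_1 - 1  [with N_1=0]  = -1
N_3 = N_1*N_2  [with N_1=0, N_2=-1]  = 0
N_4 = max(N_2, N_3) - 3  [with N_2=-1, N_3=0]  = -3
N_7 = min(N_4, N_5) + 3  [with N_4=-3, N_5=-6]  = -3

-3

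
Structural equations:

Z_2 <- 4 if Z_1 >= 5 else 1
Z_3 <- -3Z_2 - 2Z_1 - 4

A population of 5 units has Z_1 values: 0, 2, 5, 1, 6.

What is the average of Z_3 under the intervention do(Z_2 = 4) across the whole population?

Under do(Z_2=4), Z_2's equation is replaced by Z_2=4 for every unit. Per-unit Z_3: -16, -20, -26, -18, -28. Mean = -21.6.

-21.6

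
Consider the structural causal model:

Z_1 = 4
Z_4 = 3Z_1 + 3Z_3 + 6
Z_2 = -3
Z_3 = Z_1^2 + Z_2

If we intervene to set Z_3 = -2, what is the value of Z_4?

12

The intervention breaks the incoming arrows to Z_3: Z_3 = Z_1^2 + Z_2 no longer applies, and Z_3 = -2.
Z_4 = 3Z_1 + 3Z_3 + 6  [with Z_1=4, Z_3=-2]  = 12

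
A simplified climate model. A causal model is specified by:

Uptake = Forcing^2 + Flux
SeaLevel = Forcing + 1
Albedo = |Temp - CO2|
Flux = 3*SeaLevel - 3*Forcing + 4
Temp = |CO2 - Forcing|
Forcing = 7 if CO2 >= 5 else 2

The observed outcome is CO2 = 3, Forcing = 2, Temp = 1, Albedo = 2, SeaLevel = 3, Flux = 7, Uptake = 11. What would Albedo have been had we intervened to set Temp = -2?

5

The intervention breaks the incoming arrows to Temp: Temp = |CO2 - Forcing| no longer applies, and Temp = -2.
Albedo = |Temp - CO2|  [with Temp=-2, CO2=3]  = 5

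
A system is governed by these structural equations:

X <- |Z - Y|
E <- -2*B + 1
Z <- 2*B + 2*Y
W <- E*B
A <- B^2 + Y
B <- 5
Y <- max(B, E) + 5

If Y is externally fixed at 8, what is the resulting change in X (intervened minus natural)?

-2

The intervention breaks the incoming arrows to Y: Y <- max(B, E) + 5 no longer applies, and Y = 8.
Z = 2*B + 2*Y  [with B=5, Y=8]  = 26
X = |Z - Y|  [with Z=26, Y=8]  = 18
Without intervention: E = -2*B + 1  [with B=5]  = -9; Y = max(B, E) + 5  [with B=5, E=-9]  = 10; Z = 2*B + 2*Y  [with B=5, Y=10]  = 30; X = |Z - Y|  [with Z=30, Y=10]  = 20.
Change = 18 − 20 = -2.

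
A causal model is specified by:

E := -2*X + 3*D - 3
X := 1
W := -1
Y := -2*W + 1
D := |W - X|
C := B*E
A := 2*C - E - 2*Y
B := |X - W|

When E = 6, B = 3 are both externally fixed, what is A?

Under do(E = 6, B = 3), each intervened variable's structural equation is replaced by its fixed value.
Y = -2*W + 1  [with W=-1]  = 3
C = B*E  [with B=3, E=6]  = 18
A = 2*C - E - 2*Y  [with C=18, E=6, Y=3]  = 24

24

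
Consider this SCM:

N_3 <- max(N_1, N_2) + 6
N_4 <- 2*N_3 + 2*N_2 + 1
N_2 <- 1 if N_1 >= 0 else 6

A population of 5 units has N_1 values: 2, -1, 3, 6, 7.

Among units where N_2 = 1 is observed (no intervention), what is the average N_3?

Conditioning on N_2=1 selects the 4 unit(s) with N_1 ∈ {2, 3, 6, 7}. Their N_3 values: 8, 9, 12, 13. Mean = 10.5.

10.5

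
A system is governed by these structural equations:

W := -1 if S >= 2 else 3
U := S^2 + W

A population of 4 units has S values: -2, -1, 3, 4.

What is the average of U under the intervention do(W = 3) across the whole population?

The intervention sets W=3 in all 4 units regardless of S. Recomputing U per unit gives 7, 4, 12, 19; average 10.5.

10.5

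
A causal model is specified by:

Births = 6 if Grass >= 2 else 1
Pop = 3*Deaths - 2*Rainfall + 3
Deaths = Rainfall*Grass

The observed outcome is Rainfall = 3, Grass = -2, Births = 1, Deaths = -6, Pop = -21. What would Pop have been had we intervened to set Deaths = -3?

Intervening sets Deaths = -3 and removes its equation (Deaths = Rainfall*Grass).
Pop = 3*Deaths - 2*Rainfall + 3  [with Deaths=-3, Rainfall=3]  = -12

-12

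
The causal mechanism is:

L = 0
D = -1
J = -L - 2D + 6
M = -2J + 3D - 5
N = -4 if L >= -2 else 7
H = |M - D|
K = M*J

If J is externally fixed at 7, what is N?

do(J=7) replaces the equation J = -L - 2D + 6 with the constant J = 7.
N is not downstream of the intervention, so its value is determined by the original equations.
N = -4 if L >= -2 else 7  [with L=0]  = -4

-4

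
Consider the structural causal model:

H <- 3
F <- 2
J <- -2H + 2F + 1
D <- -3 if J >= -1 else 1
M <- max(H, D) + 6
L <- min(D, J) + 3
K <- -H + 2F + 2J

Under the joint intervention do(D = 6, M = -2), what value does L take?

The joint intervention fixes D = 6, M = -2, removing each variable's own equation.
J = -2H + 2F + 1  [with H=3, F=2]  = -1
L = min(D, J) + 3  [with D=6, J=-1]  = 2

2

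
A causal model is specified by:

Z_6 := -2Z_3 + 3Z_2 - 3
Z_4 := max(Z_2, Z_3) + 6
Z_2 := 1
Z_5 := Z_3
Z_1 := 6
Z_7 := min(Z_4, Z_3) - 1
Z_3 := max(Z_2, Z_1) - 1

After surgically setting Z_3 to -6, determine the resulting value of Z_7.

-7

The intervention breaks the incoming arrows to Z_3: Z_3 := max(Z_2, Z_1) - 1 no longer applies, and Z_3 = -6.
Z_4 = max(Z_2, Z_3) + 6  [with Z_2=1, Z_3=-6]  = 7
Z_7 = min(Z_4, Z_3) - 1  [with Z_4=7, Z_3=-6]  = -7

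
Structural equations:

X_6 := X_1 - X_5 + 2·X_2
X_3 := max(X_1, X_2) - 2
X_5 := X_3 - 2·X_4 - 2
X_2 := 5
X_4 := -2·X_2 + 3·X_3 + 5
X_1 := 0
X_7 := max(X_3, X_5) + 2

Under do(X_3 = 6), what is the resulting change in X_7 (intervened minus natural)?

The intervention breaks the incoming arrows to X_3: X_3 := max(X_1, X_2) - 2 no longer applies, and X_3 = 6.
X_4 = -2·X_2 + 3·X_3 + 5  [with X_2=5, X_3=6]  = 13
X_5 = X_3 - 2·X_4 - 2  [with X_3=6, X_4=13]  = -22
X_7 = max(X_3, X_5) + 2  [with X_3=6, X_5=-22]  = 8
Without intervention: X_3 = max(X_1, X_2) - 2  [with X_1=0, X_2=5]  = 3; X_4 = -2·X_2 + 3·X_3 + 5  [with X_2=5, X_3=3]  = 4; X_5 = X_3 - 2·X_4 - 2  [with X_3=3, X_4=4]  = -7; X_7 = max(X_3, X_5) + 2  [with X_3=3, X_5=-7]  = 5.
Change = 8 − 5 = 3.

3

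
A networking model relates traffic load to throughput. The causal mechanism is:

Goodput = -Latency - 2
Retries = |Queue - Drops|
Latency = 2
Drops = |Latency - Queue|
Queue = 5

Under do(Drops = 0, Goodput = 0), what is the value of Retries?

The joint intervention fixes Drops = 0, Goodput = 0, removing each variable's own equation.
Retries = |Queue - Drops|  [with Queue=5, Drops=0]  = 5

5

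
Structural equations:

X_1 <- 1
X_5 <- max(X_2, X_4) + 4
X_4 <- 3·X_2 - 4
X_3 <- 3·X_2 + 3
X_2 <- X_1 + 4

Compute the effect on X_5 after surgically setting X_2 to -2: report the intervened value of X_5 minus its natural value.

-13

do(X_2=-2) replaces the equation X_2 <- X_1 + 4 with the constant X_2 = -2.
X_4 = 3·X_2 - 4  [with X_2=-2]  = -10
X_5 = max(X_2, X_4) + 4  [with X_2=-2, X_4=-10]  = 2
Without intervention: X_2 = X_1 + 4  [with X_1=1]  = 5; X_4 = 3·X_2 - 4  [with X_2=5]  = 11; X_5 = max(X_2, X_4) + 4  [with X_2=5, X_4=11]  = 15.
Change = 2 − 15 = -13.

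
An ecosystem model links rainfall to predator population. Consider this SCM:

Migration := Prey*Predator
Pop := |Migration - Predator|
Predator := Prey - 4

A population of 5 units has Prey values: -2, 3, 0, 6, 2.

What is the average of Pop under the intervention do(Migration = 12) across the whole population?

The intervention sets Migration=12 in all 5 units regardless of Prey. Recomputing Pop per unit gives 18, 13, 16, 10, 14; average 14.2.

14.2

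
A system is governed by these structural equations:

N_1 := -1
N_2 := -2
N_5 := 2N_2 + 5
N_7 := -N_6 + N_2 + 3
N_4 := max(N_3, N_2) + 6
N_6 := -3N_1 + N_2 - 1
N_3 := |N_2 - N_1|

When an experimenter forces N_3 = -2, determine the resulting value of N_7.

The intervention breaks the incoming arrows to N_3: N_3 := |N_2 - N_1| no longer applies, and N_3 = -2.
N_7 is not downstream of the intervention, so its value is determined by the original equations.
N_6 = -3N_1 + N_2 - 1  [with N_1=-1, N_2=-2]  = 0
N_7 = -N_6 + N_2 + 3  [with N_6=0, N_2=-2]  = 1

1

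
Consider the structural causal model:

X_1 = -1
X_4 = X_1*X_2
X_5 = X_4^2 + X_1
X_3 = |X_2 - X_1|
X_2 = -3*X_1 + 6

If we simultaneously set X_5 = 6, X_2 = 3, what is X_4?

-3

Setting X_5 = 6, X_2 = 3 by intervention discards those variables' equations.
X_4 = X_1*X_2  [with X_1=-1, X_2=3]  = -3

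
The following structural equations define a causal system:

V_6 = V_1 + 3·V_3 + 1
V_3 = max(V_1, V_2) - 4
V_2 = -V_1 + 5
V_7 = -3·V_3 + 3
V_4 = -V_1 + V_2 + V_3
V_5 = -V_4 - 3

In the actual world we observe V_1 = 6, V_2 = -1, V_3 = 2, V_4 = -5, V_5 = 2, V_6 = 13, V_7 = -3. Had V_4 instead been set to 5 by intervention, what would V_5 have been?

-8

Intervening sets V_4 = 5 and removes its equation (V_4 = -V_1 + V_2 + V_3).
V_5 = -V_4 - 3  [with V_4=5]  = -8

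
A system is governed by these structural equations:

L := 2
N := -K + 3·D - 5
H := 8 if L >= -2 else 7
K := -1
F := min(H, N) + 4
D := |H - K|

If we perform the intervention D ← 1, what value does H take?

Under do(D=1), the mechanism D := |H - K| is discarded; D is fixed at 1.
Since H is not a descendant of the intervened variable, it is unaffected.
H = 8 if L >= -2 else 7  [with L=2]  = 8

8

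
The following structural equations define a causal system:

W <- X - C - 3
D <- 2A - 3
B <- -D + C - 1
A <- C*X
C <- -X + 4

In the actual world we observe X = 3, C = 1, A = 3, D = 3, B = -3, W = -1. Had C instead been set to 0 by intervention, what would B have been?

2

do(C=0) replaces the equation C <- -X + 4 with the constant C = 0.
A = C*X  [with C=0, X=3]  = 0
D = 2A - 3  [with A=0]  = -3
B = -D + C - 1  [with D=-3, C=0]  = 2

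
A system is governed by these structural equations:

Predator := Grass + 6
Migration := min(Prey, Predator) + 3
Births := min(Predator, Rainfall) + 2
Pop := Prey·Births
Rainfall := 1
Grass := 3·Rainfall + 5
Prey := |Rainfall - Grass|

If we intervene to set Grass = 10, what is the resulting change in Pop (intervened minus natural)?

Under do(Grass=10), the mechanism Grass := 3·Rainfall + 5 is discarded; Grass is fixed at 10.
Prey = |Rainfall - Grass|  [with Rainfall=1, Grass=10]  = 9
Predator = Grass + 6  [with Grass=10]  = 16
Births = min(Predator, Rainfall) + 2  [with Predator=16, Rainfall=1]  = 3
Pop = Prey·Births  [with Prey=9, Births=3]  = 27
Without intervention: Grass = 3·Rainfall + 5  [with Rainfall=1]  = 8; Prey = |Rainfall - Grass|  [with Rainfall=1, Grass=8]  = 7; Predator = Grass + 6  [with Grass=8]  = 14; Births = min(Predator, Rainfall) + 2  [with Predator=14, Rainfall=1]  = 3; Pop = Prey·Births  [with Prey=7, Births=3]  = 21.
Change = 27 − 21 = 6.

6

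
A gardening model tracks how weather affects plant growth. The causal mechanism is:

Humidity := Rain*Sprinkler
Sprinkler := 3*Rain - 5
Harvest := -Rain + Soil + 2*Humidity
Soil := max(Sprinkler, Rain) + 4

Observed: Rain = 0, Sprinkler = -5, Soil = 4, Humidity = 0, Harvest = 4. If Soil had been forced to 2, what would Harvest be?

2

do(Soil=2) replaces the equation Soil := max(Sprinkler, Rain) + 4 with the constant Soil = 2.
Sprinkler = 3*Rain - 5  [with Rain=0]  = -5
Humidity = Rain*Sprinkler  [with Rain=0, Sprinkler=-5]  = 0
Harvest = -Rain + Soil + 2*Humidity  [with Rain=0, Soil=2, Humidity=0]  = 2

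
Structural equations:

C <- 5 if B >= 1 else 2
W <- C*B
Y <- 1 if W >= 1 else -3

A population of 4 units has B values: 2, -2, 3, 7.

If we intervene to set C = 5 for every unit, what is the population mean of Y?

0

Under do(C=5), C's equation is replaced by C=5 for every unit. Per-unit Y: 1, -3, 1, 1. Mean = 0.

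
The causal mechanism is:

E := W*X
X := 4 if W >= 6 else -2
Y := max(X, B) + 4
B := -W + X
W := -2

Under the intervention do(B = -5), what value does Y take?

Intervening sets B = -5 and removes its equation (B := -W + X).
X = 4 if W >= 6 else -2  [with W=-2]  = -2
Y = max(X, B) + 4  [with X=-2, B=-5]  = 2

2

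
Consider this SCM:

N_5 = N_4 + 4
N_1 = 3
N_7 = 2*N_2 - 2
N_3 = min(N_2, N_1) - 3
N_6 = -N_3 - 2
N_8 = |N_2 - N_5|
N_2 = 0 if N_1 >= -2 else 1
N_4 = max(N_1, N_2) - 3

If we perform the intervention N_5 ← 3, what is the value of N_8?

3

do(N_5=3) replaces the equation N_5 = N_4 + 4 with the constant N_5 = 3.
N_2 = 0 if N_1 >= -2 else 1  [with N_1=3]  = 0
N_8 = |N_2 - N_5|  [with N_2=0, N_5=3]  = 3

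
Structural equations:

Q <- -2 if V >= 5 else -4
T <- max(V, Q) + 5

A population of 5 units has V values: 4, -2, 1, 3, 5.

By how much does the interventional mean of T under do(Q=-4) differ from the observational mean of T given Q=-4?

Under do(Q=-4), Q's equation is replaced by Q=-4 for every unit. Per-unit T: 9, 3, 6, 8, 10. Mean = 7.2.
E[T|Q=-4] averages over only the 4 units with Q=-4 (V = 4, -2, 1, 3): T = 9, 3, 6, 8, mean 6.5.
Difference = 7.2 − 6.5 = 0.7.

0.7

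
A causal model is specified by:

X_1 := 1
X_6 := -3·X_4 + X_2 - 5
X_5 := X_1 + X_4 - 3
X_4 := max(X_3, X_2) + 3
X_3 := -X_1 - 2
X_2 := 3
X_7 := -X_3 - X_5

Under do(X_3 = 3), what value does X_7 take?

The intervention breaks the incoming arrows to X_3: X_3 := -X_1 - 2 no longer applies, and X_3 = 3.
X_4 = max(X_3, X_2) + 3  [with X_3=3, X_2=3]  = 6
X_5 = X_1 + X_4 - 3  [with X_1=1, X_4=6]  = 4
X_7 = -X_3 - X_5  [with X_3=3, X_5=4]  = -7

-7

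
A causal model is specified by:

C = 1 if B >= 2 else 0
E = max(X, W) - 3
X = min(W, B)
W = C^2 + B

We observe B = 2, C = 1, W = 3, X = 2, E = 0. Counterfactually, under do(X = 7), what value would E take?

Intervening sets X = 7 and removes its equation (X = min(W, B)).
C = 1 if B >= 2 else 0  [with B=2]  = 1
W = C^2 + B  [with C=1, B=2]  = 3
E = max(X, W) - 3  [with X=7, W=3]  = 4

4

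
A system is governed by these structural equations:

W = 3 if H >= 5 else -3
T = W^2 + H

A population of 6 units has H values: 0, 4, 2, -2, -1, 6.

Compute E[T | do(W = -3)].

10.5

Every unit gets W=-3 under the intervention. T values become 9, 13, 11, 7, 8, 15; E[T|do(W=-3)] = 10.5.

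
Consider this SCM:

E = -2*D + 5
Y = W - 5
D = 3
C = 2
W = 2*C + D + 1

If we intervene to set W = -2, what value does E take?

The intervention breaks the incoming arrows to W: W = 2*C + D + 1 no longer applies, and W = -2.
E is not downstream of the intervention, so its value is determined by the original equations.
E = -2*D + 5  [with D=3]  = -1

-1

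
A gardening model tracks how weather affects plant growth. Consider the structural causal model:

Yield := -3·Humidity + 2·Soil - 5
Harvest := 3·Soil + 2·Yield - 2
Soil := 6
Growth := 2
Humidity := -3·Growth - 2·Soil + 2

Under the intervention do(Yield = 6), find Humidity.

-16

Under do(Yield=6), the mechanism Yield := -3·Humidity + 2·Soil - 5 is discarded; Yield is fixed at 6.
Since Humidity is not a descendant of the intervened variable, it is unaffected.
Humidity = -3·Growth - 2·Soil + 2  [with Growth=2, Soil=6]  = -16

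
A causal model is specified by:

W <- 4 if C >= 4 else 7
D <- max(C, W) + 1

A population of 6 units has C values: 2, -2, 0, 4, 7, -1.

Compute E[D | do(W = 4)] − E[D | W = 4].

do(W=4) breaks W's dependence on C. With W=4 fixed, D across the units is 5, 5, 5, 5, 8, 5, mean 5.5.
Conditioning on W=4 selects the 2 unit(s) with C ∈ {4, 7}. Their D values: 5, 8. Mean = 6.5.
Difference = 5.5 − 6.5 = -1.

-1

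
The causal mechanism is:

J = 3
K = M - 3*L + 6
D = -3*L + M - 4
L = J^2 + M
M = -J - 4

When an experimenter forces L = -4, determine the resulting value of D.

do(L=-4) replaces the equation L = J^2 + M with the constant L = -4.
M = -J - 4  [with J=3]  = -7
D = -3*L + M - 4  [with L=-4, M=-7]  = 1

1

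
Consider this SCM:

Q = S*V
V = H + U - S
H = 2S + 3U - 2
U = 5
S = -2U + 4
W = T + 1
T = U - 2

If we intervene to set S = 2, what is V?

Under do(S=2), the mechanism S = -2U + 4 is discarded; S is fixed at 2.
H = 2S + 3U - 2  [with S=2, U=5]  = 17
V = H + U - S  [with H=17, U=5, S=2]  = 20

20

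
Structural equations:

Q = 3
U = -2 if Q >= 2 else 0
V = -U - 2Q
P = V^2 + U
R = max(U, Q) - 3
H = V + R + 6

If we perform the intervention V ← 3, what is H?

The intervention breaks the incoming arrows to V: V = -U - 2Q no longer applies, and V = 3.
U = -2 if Q >= 2 else 0  [with Q=3]  = -2
R = max(U, Q) - 3  [with U=-2, Q=3]  = 0
H = V + R + 6  [with V=3, R=0]  = 9

9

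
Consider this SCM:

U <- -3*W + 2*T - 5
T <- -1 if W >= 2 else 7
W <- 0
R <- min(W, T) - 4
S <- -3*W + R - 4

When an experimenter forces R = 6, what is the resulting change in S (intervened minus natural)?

10

The intervention breaks the incoming arrows to R: R <- min(W, T) - 4 no longer applies, and R = 6.
S = -3*W + R - 4  [with W=0, R=6]  = 2
Without intervention: T = -1 if W >= 2 else 7  [with W=0]  = 7; R = min(W, T) - 4  [with W=0, T=7]  = -4; S = -3*W + R - 4  [with W=0, R=-4]  = -8.
Change = 2 − (-8) = 10.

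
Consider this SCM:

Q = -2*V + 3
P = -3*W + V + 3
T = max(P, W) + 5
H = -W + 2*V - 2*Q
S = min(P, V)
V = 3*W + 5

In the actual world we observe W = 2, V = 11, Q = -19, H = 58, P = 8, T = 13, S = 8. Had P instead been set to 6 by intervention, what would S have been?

Under do(P=6), the mechanism P = -3*W + V + 3 is discarded; P is fixed at 6.
V = 3*W + 5  [with W=2]  = 11
S = min(P, V)  [with P=6, V=11]  = 6

6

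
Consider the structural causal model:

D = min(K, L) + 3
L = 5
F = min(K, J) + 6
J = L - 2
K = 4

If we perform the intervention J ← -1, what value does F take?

5

The intervention breaks the incoming arrows to J: J = L - 2 no longer applies, and J = -1.
F = min(K, J) + 6  [with K=4, J=-1]  = 5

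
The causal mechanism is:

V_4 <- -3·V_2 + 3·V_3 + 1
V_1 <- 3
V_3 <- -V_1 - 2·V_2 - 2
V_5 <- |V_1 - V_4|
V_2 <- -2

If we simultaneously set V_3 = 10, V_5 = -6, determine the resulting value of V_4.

37

The joint intervention fixes V_3 = 10, V_5 = -6, removing each variable's own equation.
V_4 = -3·V_2 + 3·V_3 + 1  [with V_2=-2, V_3=10]  = 37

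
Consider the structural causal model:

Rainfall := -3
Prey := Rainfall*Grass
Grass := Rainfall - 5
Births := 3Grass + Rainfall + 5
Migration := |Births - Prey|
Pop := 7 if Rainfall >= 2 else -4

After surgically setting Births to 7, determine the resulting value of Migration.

17

Intervening sets Births = 7 and removes its equation (Births := 3Grass + Rainfall + 5).
Grass = Rainfall - 5  [with Rainfall=-3]  = -8
Prey = Rainfall*Grass  [with Rainfall=-3, Grass=-8]  = 24
Migration = |Births - Prey|  [with Births=7, Prey=24]  = 17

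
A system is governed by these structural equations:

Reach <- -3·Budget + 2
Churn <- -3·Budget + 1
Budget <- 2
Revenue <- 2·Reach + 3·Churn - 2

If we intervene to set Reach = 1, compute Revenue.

-15

Under do(Reach=1), the mechanism Reach <- -3·Budget + 2 is discarded; Reach is fixed at 1.
Churn = -3·Budget + 1  [with Budget=2]  = -5
Revenue = 2·Reach + 3·Churn - 2  [with Reach=1, Churn=-5]  = -15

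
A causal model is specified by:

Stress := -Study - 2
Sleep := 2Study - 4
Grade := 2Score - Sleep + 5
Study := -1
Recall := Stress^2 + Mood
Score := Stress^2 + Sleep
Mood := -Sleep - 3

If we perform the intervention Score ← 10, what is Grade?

31

The intervention breaks the incoming arrows to Score: Score := Stress^2 + Sleep no longer applies, and Score = 10.
Sleep = 2Study - 4  [with Study=-1]  = -6
Grade = 2Score - Sleep + 5  [with Score=10, Sleep=-6]  = 31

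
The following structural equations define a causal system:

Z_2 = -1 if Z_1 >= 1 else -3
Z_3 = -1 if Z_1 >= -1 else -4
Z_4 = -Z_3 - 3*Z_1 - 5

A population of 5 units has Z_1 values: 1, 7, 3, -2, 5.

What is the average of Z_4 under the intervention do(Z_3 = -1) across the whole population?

-12.4

Under do(Z_3=-1), Z_3's equation is replaced by Z_3=-1 for every unit. Per-unit Z_4: -7, -25, -13, 2, -19. Mean = -12.4.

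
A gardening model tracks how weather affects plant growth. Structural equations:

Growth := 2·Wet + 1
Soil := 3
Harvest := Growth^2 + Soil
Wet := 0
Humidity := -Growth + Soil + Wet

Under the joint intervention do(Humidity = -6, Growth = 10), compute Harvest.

The joint intervention fixes Humidity = -6, Growth = 10, removing each variable's own equation.
Harvest = Growth^2 + Soil  [with Growth=10, Soil=3]  = 103

103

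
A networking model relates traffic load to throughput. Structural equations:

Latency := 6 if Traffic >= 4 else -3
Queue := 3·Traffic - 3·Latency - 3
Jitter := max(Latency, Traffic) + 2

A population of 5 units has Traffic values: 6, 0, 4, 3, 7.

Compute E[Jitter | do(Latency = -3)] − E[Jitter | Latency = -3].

Every unit gets Latency=-3 under the intervention. Jitter values become 8, 2, 6, 5, 9; E[Jitter|do(Latency=-3)] = 6.
Observing Latency=-3 restricts to units where Latency's equation naturally yields -3: Traffic ∈ {0, 3}. In that subpopulation Jitter = 2, 5, mean 3.5.
Difference = 6 − 3.5 = 2.5.

2.5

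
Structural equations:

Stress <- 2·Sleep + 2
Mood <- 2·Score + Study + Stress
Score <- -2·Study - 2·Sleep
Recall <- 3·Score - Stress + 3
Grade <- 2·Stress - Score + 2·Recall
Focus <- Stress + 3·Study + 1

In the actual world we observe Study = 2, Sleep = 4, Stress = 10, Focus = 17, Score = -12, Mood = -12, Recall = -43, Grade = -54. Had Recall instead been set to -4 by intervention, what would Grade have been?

24

do(Recall=-4) replaces the equation Recall <- 3·Score - Stress + 3 with the constant Recall = -4.
Stress = 2·Sleep + 2  [with Sleep=4]  = 10
Score = -2·Study - 2·Sleep  [with Study=2, Sleep=4]  = -12
Grade = 2·Stress - Score + 2·Recall  [with Stress=10, Score=-12, Recall=-4]  = 24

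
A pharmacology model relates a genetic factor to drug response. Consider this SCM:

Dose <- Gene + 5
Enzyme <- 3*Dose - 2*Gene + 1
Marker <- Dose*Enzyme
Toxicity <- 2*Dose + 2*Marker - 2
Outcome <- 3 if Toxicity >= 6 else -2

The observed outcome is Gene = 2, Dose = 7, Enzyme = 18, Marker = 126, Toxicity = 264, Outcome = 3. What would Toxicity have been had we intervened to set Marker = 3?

Intervening sets Marker = 3 and removes its equation (Marker <- Dose*Enzyme).
Dose = Gene + 5  [with Gene=2]  = 7
Toxicity = 2*Dose + 2*Marker - 2  [with Dose=7, Marker=3]  = 18

18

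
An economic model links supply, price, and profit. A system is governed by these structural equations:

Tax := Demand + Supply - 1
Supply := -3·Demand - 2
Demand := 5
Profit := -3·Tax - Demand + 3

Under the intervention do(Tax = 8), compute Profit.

-26

The intervention breaks the incoming arrows to Tax: Tax := Demand + Supply - 1 no longer applies, and Tax = 8.
Profit = -3·Tax - Demand + 3  [with Tax=8, Demand=5]  = -26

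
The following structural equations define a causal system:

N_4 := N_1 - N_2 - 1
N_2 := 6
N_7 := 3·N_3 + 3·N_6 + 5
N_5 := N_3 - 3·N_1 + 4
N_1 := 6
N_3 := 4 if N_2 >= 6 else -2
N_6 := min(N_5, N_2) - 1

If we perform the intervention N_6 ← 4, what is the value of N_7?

Intervening sets N_6 = 4 and removes its equation (N_6 := min(N_5, N_2) - 1).
N_3 = 4 if N_2 >= 6 else -2  [with N_2=6]  = 4
N_7 = 3·N_3 + 3·N_6 + 5  [with N_3=4, N_6=4]  = 29

29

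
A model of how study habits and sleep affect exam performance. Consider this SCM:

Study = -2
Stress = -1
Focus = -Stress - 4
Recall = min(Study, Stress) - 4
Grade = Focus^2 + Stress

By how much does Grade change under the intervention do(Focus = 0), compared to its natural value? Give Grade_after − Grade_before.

-9

do(Focus=0) replaces the equation Focus = -Stress - 4 with the constant Focus = 0.
Grade = Focus^2 + Stress  [with Focus=0, Stress=-1]  = -1
Without intervention: Focus = -Stress - 4  [with Stress=-1]  = -3; Grade = Focus^2 + Stress  [with Focus=-3, Stress=-1]  = 8.
Change = -1 − 8 = -9.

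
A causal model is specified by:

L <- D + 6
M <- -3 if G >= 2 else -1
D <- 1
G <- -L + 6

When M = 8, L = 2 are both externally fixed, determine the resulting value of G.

Setting M = 8, L = 2 by intervention discards those variables' equations.
G = -L + 6  [with L=2]  = 4

4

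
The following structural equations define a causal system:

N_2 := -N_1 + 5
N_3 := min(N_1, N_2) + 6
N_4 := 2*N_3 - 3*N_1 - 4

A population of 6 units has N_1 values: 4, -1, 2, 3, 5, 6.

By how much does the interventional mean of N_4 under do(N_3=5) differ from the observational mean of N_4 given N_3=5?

-2

The intervention sets N_3=5 in all 6 units regardless of N_1. Recomputing N_4 per unit gives -6, 9, 0, -3, -9, -12; average -3.5.
E[N_4|N_3=5] averages over only the 2 units with N_3=5 (N_1 = -1, 6): N_4 = 9, -12, mean -1.5.
Difference = -3.5 − (-1.5) = -2.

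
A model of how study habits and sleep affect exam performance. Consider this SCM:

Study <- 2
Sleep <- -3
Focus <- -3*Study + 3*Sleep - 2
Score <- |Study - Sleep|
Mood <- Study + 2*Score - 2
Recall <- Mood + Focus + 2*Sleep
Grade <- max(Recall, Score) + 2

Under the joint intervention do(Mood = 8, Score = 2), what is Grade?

Setting Mood = 8, Score = 2 by intervention discards those variables' equations.
Focus = -3*Study + 3*Sleep - 2  [with Study=2, Sleep=-3]  = -17
Recall = Mood + Focus + 2*Sleep  [with Mood=8, Focus=-17, Sleep=-3]  = -15
Grade = max(Recall, Score) + 2  [with Recall=-15, Score=2]  = 4

4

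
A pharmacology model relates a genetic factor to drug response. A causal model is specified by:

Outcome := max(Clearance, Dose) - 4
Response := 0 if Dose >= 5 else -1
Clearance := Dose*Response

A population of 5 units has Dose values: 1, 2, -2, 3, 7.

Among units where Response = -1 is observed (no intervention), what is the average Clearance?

Observing Response=-1 restricts to units where Response's equation naturally yields -1: Dose ∈ {1, 2, -2, 3}. In that subpopulation Clearance = -1, -2, 2, -3, mean -1.

-1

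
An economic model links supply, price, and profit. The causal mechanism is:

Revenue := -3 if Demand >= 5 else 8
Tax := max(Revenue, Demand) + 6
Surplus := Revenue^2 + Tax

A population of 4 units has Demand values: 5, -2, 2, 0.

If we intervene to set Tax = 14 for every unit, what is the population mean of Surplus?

64.25

Under do(Tax=14), Tax's equation is replaced by Tax=14 for every unit. Per-unit Surplus: 23, 78, 78, 78. Mean = 64.25.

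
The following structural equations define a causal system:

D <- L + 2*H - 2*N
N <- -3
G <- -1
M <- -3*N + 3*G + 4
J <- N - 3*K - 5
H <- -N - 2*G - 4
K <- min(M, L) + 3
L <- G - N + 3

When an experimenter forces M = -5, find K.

-2

Intervening sets M = -5 and removes its equation (M <- -3*N + 3*G + 4).
L = G - N + 3  [with G=-1, N=-3]  = 5
K = min(M, L) + 3  [with M=-5, L=5]  = -2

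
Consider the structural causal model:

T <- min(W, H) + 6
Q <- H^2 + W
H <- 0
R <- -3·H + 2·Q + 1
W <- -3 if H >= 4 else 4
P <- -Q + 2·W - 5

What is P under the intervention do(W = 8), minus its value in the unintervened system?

Under do(W=8), the mechanism W <- -3 if H >= 4 else 4 is discarded; W is fixed at 8.
Q = H^2 + W  [with H=0, W=8]  = 8
P = -Q + 2·W - 5  [with Q=8, W=8]  = 3
Without intervention: W = -3 if H >= 4 else 4  [with H=0]  = 4; Q = H^2 + W  [with H=0, W=4]  = 4; P = -Q + 2·W - 5  [with Q=4, W=4]  = -1.
Change = 3 − (-1) = 4.

4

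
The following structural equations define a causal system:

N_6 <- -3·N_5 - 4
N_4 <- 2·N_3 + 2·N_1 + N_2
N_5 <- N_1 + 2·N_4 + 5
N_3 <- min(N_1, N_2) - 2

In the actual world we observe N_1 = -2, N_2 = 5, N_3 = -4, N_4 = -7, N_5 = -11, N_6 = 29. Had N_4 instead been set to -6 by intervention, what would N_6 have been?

Under do(N_4=-6), the mechanism N_4 <- 2·N_3 + 2·N_1 + N_2 is discarded; N_4 is fixed at -6.
N_5 = N_1 + 2·N_4 + 5  [with N_1=-2, N_4=-6]  = -9
N_6 = -3·N_5 - 4  [with N_5=-9]  = 23

23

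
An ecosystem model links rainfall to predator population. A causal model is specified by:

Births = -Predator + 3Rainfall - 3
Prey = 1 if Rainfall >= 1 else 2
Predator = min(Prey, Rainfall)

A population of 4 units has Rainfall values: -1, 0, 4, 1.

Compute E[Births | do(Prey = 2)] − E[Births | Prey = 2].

The intervention sets Prey=2 in all 4 units regardless of Rainfall. Recomputing Births per unit gives -5, -3, 7, -1; average -0.5.
Observing Prey=2 restricts to units where Prey's equation naturally yields 2: Rainfall ∈ {-1, 0}. In that subpopulation Births = -5, -3, mean -4.
Difference = -0.5 − (-4) = 3.5.

3.5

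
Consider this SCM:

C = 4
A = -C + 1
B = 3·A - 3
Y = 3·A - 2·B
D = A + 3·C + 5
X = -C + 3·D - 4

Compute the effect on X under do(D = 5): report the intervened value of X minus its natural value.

-27

The intervention breaks the incoming arrows to D: D = A + 3·C + 5 no longer applies, and D = 5.
X = -C + 3·D - 4  [with C=4, D=5]  = 7
Without intervention: A = -C + 1  [with C=4]  = -3; D = A + 3·C + 5  [with A=-3, C=4]  = 14; X = -C + 3·D - 4  [with C=4, D=14]  = 34.
Change = 7 − 34 = -27.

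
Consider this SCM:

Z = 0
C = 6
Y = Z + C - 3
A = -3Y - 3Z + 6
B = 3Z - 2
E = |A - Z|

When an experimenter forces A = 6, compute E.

Under do(A=6), the mechanism A = -3Y - 3Z + 6 is discarded; A is fixed at 6.
E = |A - Z|  [with A=6, Z=0]  = 6

6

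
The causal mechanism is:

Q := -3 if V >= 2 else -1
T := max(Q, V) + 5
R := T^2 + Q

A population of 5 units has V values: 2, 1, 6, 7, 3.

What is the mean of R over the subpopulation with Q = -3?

91.5

E[R|Q=-3] averages over only the 4 units with Q=-3 (V = 2, 6, 7, 3): R = 46, 118, 141, 61, mean 91.5.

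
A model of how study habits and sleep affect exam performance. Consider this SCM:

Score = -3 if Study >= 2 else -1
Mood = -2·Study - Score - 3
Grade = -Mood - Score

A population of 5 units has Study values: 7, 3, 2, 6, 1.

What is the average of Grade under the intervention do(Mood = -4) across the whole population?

6.6

Every unit gets Mood=-4 under the intervention. Grade values become 7, 7, 7, 7, 5; E[Grade|do(Mood=-4)] = 6.6.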